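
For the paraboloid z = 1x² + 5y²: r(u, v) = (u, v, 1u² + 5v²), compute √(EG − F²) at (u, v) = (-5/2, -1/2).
√(EG − F²)|_{(-5/2, -1/2)} = sqrt(51)

E = 4*u^2 + 1, F = 20*u*v, G = 100*v^2 + 1; EG − F² = 4*u^2 + 100*v^2 + 1; √(EG − F²) = sqrt(4*u^2 + 100*v^2 + 1). At the given point: sqrt(51).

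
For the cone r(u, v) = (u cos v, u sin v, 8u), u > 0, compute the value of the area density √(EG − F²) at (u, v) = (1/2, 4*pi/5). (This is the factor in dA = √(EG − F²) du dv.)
√(EG − F²)|_{(1/2, 4*pi/5)} = sqrt(65)/2

E = 65, F = 0, G = u^2, so EG − F² = 65*u^2. Taking the positive square root: √(EG − F²) = sqrt(65)*Abs(u). At (u, v) = (1/2, 4*pi/5): sqrt(65)/2.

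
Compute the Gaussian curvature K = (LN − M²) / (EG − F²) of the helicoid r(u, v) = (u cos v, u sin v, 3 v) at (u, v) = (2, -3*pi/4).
K = -9/169

Coefficients of the first fundamental form: E = 1, F = 0, G = u^2 + 9.
Coefficients of the second fundamental form: L = 0, M = -3/sqrt(u^2 + 9), N = 0.
Assemble K = (LN − M²)/(EG − F²) = -9/(u^2 + 9)^2. At (u, v) = (2, -3*pi/4): K = -9/169.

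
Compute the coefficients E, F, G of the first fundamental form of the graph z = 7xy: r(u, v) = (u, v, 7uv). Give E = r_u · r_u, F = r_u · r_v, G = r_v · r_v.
E = 49*v^2 + 1;  F = 49*u*v;  G = 49*u^2 + 1

Compute partials: r_u = (1, 0, 7*v), r_v = (0, 1, 7*u). Then
  E = r_u · r_u = 49*v^2 + 1,
  F = r_u · r_v = 49*u*v,
  G = r_v · r_v = 49*u^2 + 1.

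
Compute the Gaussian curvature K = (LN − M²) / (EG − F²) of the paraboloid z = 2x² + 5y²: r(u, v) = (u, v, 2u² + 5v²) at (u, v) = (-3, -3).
K = 8/218405

Coefficients of the first fundamental form: E = 16*u^2 + 1, F = 40*u*v, G = 100*v^2 + 1.
Coefficients of the second fundamental form: L = 4/sqrt(16*u^2 + 100*v^2 + 1), M = 0, N = 10/sqrt(16*u^2 + 100*v^2 + 1).
Assemble K = (LN − M²)/(EG − F²) = 40/(256*u^4 + 3200*u^2*v^2 + 32*u^2 + 10000*v^4 + 200*v^2 + 1). At (u, v) = (-3, -3): K = 8/218405.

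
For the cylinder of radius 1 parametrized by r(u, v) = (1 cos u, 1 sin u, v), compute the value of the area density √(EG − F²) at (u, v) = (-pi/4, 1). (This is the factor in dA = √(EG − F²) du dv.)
√(EG − F²)|_{(-pi/4, 1)} = 1

E = 1, F = 0, G = 1, so EG − F² = 1. Taking the positive square root: √(EG − F²) = 1. At (u, v) = (-pi/4, 1): 1.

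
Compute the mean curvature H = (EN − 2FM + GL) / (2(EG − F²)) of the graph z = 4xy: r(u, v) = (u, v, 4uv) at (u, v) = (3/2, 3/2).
H = -144*sqrt(73)/5329

With E = 16*v^2 + 1, F = 16*u*v, G = 16*u^2 + 1, L = 0, M = 4/sqrt(16*u^2 + 16*v^2 + 1), N = 0, assemble
  H = (EN − 2FM + GL) / (2(EG − F²)) = -64*u*v/(16*u^2 + 16*v^2 + 1)^(3/2).
At (u, v) = (3/2, 3/2): H = -144*sqrt(73)/5329.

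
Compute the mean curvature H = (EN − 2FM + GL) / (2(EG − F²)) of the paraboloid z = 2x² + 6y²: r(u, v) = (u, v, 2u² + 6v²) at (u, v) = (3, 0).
H = 872*sqrt(145)/21025

With E = 16*u^2 + 1, F = 48*u*v, G = 144*v^2 + 1, L = 4/sqrt(16*u^2 + 144*v^2 + 1), M = 0, N = 12/sqrt(16*u^2 + 144*v^2 + 1), assemble
  H = (EN − 2FM + GL) / (2(EG − F²)) = 8*(12*u^2 + 36*v^2 + 1)/(16*u^2 + 144*v^2 + 1)^(3/2).
At (u, v) = (3, 0): H = 872*sqrt(145)/21025.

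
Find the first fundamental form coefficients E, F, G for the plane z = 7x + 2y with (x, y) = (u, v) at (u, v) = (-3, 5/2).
E = 50;  F = 14;  G = 5

Partials: r_u = (1, 0, 7), r_v = (0, 1, 2). As functions of (u, v):
  E = r_u · r_u = 50,
  F = r_u · r_v = 14,
  G = r_v · r_v = 5.
Evaluating at (u, v) = (-3, 5/2): E = 50, F = 14, G = 5.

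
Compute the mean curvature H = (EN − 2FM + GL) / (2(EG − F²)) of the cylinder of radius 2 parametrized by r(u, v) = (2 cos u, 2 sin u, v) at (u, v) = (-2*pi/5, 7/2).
H = -1/4

With E = 4, F = 0, G = 1, L = -2, M = 0, N = 0, assemble
  H = (EN − 2FM + GL) / (2(EG − F²)) = -1/4.
At (u, v) = (-2*pi/5, 7/2): H = -1/4.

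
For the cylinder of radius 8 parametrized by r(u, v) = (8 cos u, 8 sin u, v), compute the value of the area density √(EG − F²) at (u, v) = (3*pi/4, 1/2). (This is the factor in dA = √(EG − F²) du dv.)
√(EG − F²)|_{(3*pi/4, 1/2)} = 8

E = 64, F = 0, G = 1, so EG − F² = 64. Taking the positive square root: √(EG − F²) = 8. At (u, v) = (3*pi/4, 1/2): 8.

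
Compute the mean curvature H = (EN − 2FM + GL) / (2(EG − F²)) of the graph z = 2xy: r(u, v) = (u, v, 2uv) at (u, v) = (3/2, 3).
H = -9*sqrt(46)/529

With E = 4*v^2 + 1, F = 4*u*v, G = 4*u^2 + 1, L = 0, M = 2/sqrt(4*u^2 + 4*v^2 + 1), N = 0, assemble
  H = (EN − 2FM + GL) / (2(EG − F²)) = -8*u*v/(4*u^2 + 4*v^2 + 1)^(3/2).
At (u, v) = (3/2, 3): H = -9*sqrt(46)/529.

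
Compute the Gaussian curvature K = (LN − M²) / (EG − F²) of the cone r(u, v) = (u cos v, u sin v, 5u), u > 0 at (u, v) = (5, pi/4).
K = 0

Coefficients of the first fundamental form: E = 26, F = 0, G = u^2.
Coefficients of the second fundamental form: L = 0, M = 0, N = 5*sqrt(26)*u^2/(26*Abs(u)).
Assemble K = (LN − M²)/(EG − F²) = 0. At (u, v) = (5, pi/4): K = 0.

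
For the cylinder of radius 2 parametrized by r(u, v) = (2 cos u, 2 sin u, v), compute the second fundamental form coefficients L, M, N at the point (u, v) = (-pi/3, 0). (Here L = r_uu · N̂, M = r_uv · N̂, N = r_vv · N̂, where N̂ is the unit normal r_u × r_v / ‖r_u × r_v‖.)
L = -2;  M = 0;  N = 0

Compute the unit normal N̂(u, v) = (cos(u), sin(u), 0), and the second partials r_uu, r_uv, r_vv. Take dot products:
  L(u, v) = r_uu · N̂ = -2,
  M(u, v) = r_uv · N̂ = 0,
  N(u, v) = r_vv · N̂ = 0.
Evaluating at (u, v) = (-pi/3, 0):
  L = -2, M = 0, N = 0.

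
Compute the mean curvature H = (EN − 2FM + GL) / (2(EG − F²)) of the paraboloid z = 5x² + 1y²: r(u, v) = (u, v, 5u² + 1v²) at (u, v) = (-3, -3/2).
H = 951*sqrt(910)/828100

With E = 100*u^2 + 1, F = 20*u*v, G = 4*v^2 + 1, L = 10/sqrt(100*u^2 + 4*v^2 + 1), M = 0, N = 2/sqrt(100*u^2 + 4*v^2 + 1), assemble
  H = (EN − 2FM + GL) / (2(EG − F²)) = 2*(50*u^2 + 10*v^2 + 3)/(100*u^2 + 4*v^2 + 1)^(3/2).
At (u, v) = (-3, -3/2): H = 951*sqrt(910)/828100.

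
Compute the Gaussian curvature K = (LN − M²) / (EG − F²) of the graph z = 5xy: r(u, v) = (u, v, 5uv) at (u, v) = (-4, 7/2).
K = -400/8003241

Coefficients of the first fundamental form: E = 25*v^2 + 1, F = 25*u*v, G = 25*u^2 + 1.
Coefficients of the second fundamental form: L = 0, M = 5/sqrt(25*u^2 + 25*v^2 + 1), N = 0.
Assemble K = (LN − M²)/(EG − F²) = -25/(625*u^4 + 1250*u^2*v^2 + 50*u^2 + 625*v^4 + 50*v^2 + 1). At (u, v) = (-4, 7/2): K = -400/8003241.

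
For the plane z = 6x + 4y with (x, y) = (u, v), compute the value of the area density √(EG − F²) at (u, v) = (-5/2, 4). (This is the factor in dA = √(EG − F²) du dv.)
√(EG − F²)|_{(-5/2, 4)} = sqrt(53)

E = 37, F = 24, G = 17, so EG − F² = 53. Taking the positive square root: √(EG − F²) = sqrt(53). At (u, v) = (-5/2, 4): sqrt(53).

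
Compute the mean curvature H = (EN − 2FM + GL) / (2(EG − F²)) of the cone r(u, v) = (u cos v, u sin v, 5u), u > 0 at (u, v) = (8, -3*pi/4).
H = 5*sqrt(26)/416

With E = 26, F = 0, G = u^2, L = 0, M = 0, N = 5*sqrt(26)*u^2/(26*Abs(u)), assemble
  H = (EN − 2FM + GL) / (2(EG − F²)) = 5*sqrt(26)/(52*Abs(u)).
At (u, v) = (8, -3*pi/4): H = 5*sqrt(26)/416.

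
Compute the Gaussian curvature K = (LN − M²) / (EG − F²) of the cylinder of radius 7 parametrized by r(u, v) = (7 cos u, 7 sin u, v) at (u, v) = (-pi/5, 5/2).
K = 0

Coefficients of the first fundamental form: E = 49, F = 0, G = 1.
Coefficients of the second fundamental form: L = -7, M = 0, N = 0.
Assemble K = (LN − M²)/(EG − F²) = 0. At (u, v) = (-pi/5, 5/2): K = 0.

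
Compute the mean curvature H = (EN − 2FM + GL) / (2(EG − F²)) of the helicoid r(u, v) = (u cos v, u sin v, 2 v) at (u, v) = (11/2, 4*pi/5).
H = 0

With E = 1, F = 0, G = u^2 + 4, L = 0, M = -2/sqrt(u^2 + 4), N = 0, assemble
  H = (EN − 2FM + GL) / (2(EG − F²)) = 0.
At (u, v) = (11/2, 4*pi/5): H = 0.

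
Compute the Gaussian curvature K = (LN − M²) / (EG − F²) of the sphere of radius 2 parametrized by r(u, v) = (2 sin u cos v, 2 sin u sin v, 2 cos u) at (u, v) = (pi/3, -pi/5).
K = 1/4

Coefficients of the first fundamental form: E = 4, F = 0, G = 4*sin(u)^2.
Coefficients of the second fundamental form: L = -2*sin(u)/Abs(sin(u)), M = 0, N = -2*sin(u)^3/Abs(sin(u)).
Assemble K = (LN − M²)/(EG − F²) = 1/4. At (u, v) = (pi/3, -pi/5): K = 1/4.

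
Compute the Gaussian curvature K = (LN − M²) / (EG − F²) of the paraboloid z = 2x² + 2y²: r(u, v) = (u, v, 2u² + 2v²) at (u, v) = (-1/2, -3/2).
K = 16/1681

Coefficients of the first fundamental form: E = 16*u^2 + 1, F = 16*u*v, G = 16*v^2 + 1.
Coefficients of the second fundamental form: L = 4/sqrt(16*u^2 + 16*v^2 + 1), M = 0, N = 4/sqrt(16*u^2 + 16*v^2 + 1).
Assemble K = (LN − M²)/(EG − F²) = 16/(256*u^4 + 512*u^2*v^2 + 32*u^2 + 256*v^4 + 32*v^2 + 1). At (u, v) = (-1/2, -3/2): K = 16/1681.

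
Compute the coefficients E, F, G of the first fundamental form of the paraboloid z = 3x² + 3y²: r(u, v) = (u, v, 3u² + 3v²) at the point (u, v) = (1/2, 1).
E = 10;  F = 18;  G = 37

Partials: r_u = (1, 0, 6*u), r_v = (0, 1, 6*v). As functions of (u, v):
  E = r_u · r_u = 36*u^2 + 1,
  F = r_u · r_v = 36*u*v,
  G = r_v · r_v = 36*v^2 + 1.
Evaluating at (u, v) = (1/2, 1): E = 10, F = 18, G = 37.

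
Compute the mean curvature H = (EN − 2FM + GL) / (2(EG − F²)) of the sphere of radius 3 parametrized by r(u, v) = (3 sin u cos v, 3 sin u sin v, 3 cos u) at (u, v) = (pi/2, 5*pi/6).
H = -1/3

With E = 9, F = 0, G = 9*sin(u)^2, L = -3*sin(u)/Abs(sin(u)), M = 0, N = -3*sin(u)^3/Abs(sin(u)), assemble
  H = (EN − 2FM + GL) / (2(EG − F²)) = -sin(u)/(3*Abs(sin(u))).
At (u, v) = (pi/2, 5*pi/6): H = -1/3.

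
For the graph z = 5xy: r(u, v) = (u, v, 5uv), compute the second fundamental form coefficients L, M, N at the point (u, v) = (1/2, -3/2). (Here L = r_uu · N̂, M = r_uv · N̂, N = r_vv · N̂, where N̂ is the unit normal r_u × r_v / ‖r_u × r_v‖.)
L = 0;  M = 5*sqrt(254)/127;  N = 0

Compute the unit normal N̂(u, v) = (-5*v/sqrt(25*u^2 + 25*v^2 + 1), -5*u/sqrt(25*u^2 + 25*v^2 + 1), 1/sqrt(25*u^2 + 25*v^2 + 1)), and the second partials r_uu, r_uv, r_vv. Take dot products:
  L(u, v) = r_uu · N̂ = 0,
  M(u, v) = r_uv · N̂ = 5/sqrt(25*u^2 + 25*v^2 + 1),
  N(u, v) = r_vv · N̂ = 0.
Evaluating at (u, v) = (1/2, -3/2):
  L = 0, M = 5*sqrt(254)/127, N = 0.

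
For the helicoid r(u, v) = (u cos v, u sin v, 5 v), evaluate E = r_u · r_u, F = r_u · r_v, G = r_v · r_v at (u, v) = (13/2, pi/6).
E = 1;  F = 0;  G = 269/4

Partials: r_u = (cos(v), sin(v), 0), r_v = (-u*sin(v), u*cos(v), 5). As functions of (u, v):
  E = r_u · r_u = 1,
  F = r_u · r_v = 0,
  G = r_v · r_v = u^2 + 25.
Evaluating at (u, v) = (13/2, pi/6): E = 1, F = 0, G = 269/4.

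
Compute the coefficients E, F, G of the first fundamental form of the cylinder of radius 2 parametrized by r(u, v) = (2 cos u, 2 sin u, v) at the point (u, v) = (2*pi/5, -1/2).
E = 4;  F = 0;  G = 1

Partials: r_u = (-2*sin(u), 2*cos(u), 0), r_v = (0, 0, 1). As functions of (u, v):
  E = r_u · r_u = 4,
  F = r_u · r_v = 0,
  G = r_v · r_v = 1.
Evaluating at (u, v) = (2*pi/5, -1/2): E = 4, F = 0, G = 1.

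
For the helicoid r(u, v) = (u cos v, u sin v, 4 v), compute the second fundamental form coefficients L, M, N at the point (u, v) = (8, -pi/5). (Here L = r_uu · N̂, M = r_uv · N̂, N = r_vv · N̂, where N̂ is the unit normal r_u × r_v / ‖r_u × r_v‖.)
L = 0;  M = -sqrt(5)/5;  N = 0

Compute the unit normal N̂(u, v) = (4*sin(v)/sqrt(u^2 + 16), -4*cos(v)/sqrt(u^2 + 16), u/sqrt(u^2 + 16)), and the second partials r_uu, r_uv, r_vv. Take dot products:
  L(u, v) = r_uu · N̂ = 0,
  M(u, v) = r_uv · N̂ = -4/sqrt(u^2 + 16),
  N(u, v) = r_vv · N̂ = 0.
Evaluating at (u, v) = (8, -pi/5):
  L = 0, M = -sqrt(5)/5, N = 0.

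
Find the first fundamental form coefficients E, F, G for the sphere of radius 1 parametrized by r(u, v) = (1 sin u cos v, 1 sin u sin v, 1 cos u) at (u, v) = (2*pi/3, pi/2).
E = 1;  F = 0;  G = 3/4

Partials: r_u = (cos(u)*cos(v), sin(v)*cos(u), -sin(u)), r_v = (-sin(u)*sin(v), sin(u)*cos(v), 0). As functions of (u, v):
  E = r_u · r_u = 1,
  F = r_u · r_v = 0,
  G = r_v · r_v = sin(u)^2.
Evaluating at (u, v) = (2*pi/3, pi/2): E = 1, F = 0, G = 3/4.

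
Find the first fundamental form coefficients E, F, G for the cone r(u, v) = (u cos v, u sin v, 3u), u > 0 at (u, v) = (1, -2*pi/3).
E = 10;  F = 0;  G = 1

Partials: r_u = (cos(v), sin(v), 3), r_v = (-u*sin(v), u*cos(v), 0). As functions of (u, v):
  E = r_u · r_u = 10,
  F = r_u · r_v = 0,
  G = r_v · r_v = u^2.
Evaluating at (u, v) = (1, -2*pi/3): E = 10, F = 0, G = 1.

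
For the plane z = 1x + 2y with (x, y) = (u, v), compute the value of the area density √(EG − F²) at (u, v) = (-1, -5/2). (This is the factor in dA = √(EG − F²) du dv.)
√(EG − F²)|_{(-1, -5/2)} = sqrt(6)

E = 2, F = 2, G = 5, so EG − F² = 6. Taking the positive square root: √(EG − F²) = sqrt(6). At (u, v) = (-1, -5/2): sqrt(6).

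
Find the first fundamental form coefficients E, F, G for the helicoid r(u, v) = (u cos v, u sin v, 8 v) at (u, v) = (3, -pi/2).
E = 1;  F = 0;  G = 73

Partials: r_u = (cos(v), sin(v), 0), r_v = (-u*sin(v), u*cos(v), 8). As functions of (u, v):
  E = r_u · r_u = 1,
  F = r_u · r_v = 0,
  G = r_v · r_v = u^2 + 64.
Evaluating at (u, v) = (3, -pi/2): E = 1, F = 0, G = 73.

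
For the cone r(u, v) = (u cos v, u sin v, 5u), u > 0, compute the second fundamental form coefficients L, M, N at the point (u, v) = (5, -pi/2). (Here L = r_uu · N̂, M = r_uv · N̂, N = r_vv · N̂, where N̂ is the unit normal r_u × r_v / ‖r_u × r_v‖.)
L = 0;  M = 0;  N = 25*sqrt(26)/26

Compute the unit normal N̂(u, v) = (-5*sqrt(26)*u*cos(v)/(26*Abs(u)), -5*sqrt(26)*u*sin(v)/(26*Abs(u)), sqrt(26)*u/(26*Abs(u))), and the second partials r_uu, r_uv, r_vv. Take dot products:
  L(u, v) = r_uu · N̂ = 0,
  M(u, v) = r_uv · N̂ = 0,
  N(u, v) = r_vv · N̂ = 5*sqrt(26)*u^2/(26*Abs(u)).
Evaluating at (u, v) = (5, -pi/2):
  L = 0, M = 0, N = 25*sqrt(26)/26.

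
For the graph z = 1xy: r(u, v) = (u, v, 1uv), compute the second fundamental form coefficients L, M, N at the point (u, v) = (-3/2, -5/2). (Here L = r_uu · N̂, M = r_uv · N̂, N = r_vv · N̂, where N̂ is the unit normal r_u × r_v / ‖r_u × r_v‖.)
L = 0;  M = sqrt(38)/19;  N = 0

Compute the unit normal N̂(u, v) = (-v/sqrt(u^2 + v^2 + 1), -u/sqrt(u^2 + v^2 + 1), 1/sqrt(u^2 + v^2 + 1)), and the second partials r_uu, r_uv, r_vv. Take dot products:
  L(u, v) = r_uu · N̂ = 0,
  M(u, v) = r_uv · N̂ = 1/sqrt(u^2 + v^2 + 1),
  N(u, v) = r_vv · N̂ = 0.
Evaluating at (u, v) = (-3/2, -5/2):
  L = 0, M = sqrt(38)/19, N = 0.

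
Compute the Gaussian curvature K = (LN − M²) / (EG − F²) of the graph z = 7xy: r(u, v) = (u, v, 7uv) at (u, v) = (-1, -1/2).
K = -784/62001

Coefficients of the first fundamental form: E = 49*v^2 + 1, F = 49*u*v, G = 49*u^2 + 1.
Coefficients of the second fundamental form: L = 0, M = 7/sqrt(49*u^2 + 49*v^2 + 1), N = 0.
Assemble K = (LN − M²)/(EG − F²) = -49/(2401*u^4 + 4802*u^2*v^2 + 98*u^2 + 2401*v^4 + 98*v^2 + 1). At (u, v) = (-1, -1/2): K = -784/62001.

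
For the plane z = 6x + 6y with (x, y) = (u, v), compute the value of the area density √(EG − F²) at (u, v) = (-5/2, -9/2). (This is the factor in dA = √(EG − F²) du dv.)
√(EG − F²)|_{(-5/2, -9/2)} = sqrt(73)

E = 37, F = 36, G = 37, so EG − F² = 73. Taking the positive square root: √(EG − F²) = sqrt(73). At (u, v) = (-5/2, -9/2): sqrt(73).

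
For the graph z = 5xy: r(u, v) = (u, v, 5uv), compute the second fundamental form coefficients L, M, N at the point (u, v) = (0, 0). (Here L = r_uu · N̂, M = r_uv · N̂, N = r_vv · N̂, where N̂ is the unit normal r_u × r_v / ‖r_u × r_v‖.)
L = 0;  M = 5;  N = 0

Compute the unit normal N̂(u, v) = (-5*v/sqrt(25*u^2 + 25*v^2 + 1), -5*u/sqrt(25*u^2 + 25*v^2 + 1), 1/sqrt(25*u^2 + 25*v^2 + 1)), and the second partials r_uu, r_uv, r_vv. Take dot products:
  L(u, v) = r_uu · N̂ = 0,
  M(u, v) = r_uv · N̂ = 5/sqrt(25*u^2 + 25*v^2 + 1),
  N(u, v) = r_vv · N̂ = 0.
Evaluating at (u, v) = (0, 0):
  L = 0, M = 5, N = 0.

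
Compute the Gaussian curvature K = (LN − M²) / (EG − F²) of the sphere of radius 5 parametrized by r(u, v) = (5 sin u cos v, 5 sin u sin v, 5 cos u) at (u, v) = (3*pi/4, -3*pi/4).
K = 1/25

Coefficients of the first fundamental form: E = 25, F = 0, G = 25*sin(u)^2.
Coefficients of the second fundamental form: L = -5*sin(u)/Abs(sin(u)), M = 0, N = -5*sin(u)^3/Abs(sin(u)).
Assemble K = (LN − M²)/(EG − F²) = 1/25. At (u, v) = (3*pi/4, -3*pi/4): K = 1/25.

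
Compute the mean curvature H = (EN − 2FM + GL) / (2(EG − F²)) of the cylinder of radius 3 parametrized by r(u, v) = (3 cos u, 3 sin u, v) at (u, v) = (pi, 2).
H = -1/6

With E = 9, F = 0, G = 1, L = -3, M = 0, N = 0, assemble
  H = (EN − 2FM + GL) / (2(EG − F²)) = -1/6.
At (u, v) = (pi, 2): H = -1/6.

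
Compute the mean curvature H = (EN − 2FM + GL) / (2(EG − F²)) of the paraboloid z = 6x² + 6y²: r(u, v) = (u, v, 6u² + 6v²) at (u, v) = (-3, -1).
H = 8652*sqrt(1441)/2076481

With E = 144*u^2 + 1, F = 144*u*v, G = 144*v^2 + 1, L = 12/sqrt(144*u^2 + 144*v^2 + 1), M = 0, N = 12/sqrt(144*u^2 + 144*v^2 + 1), assemble
  H = (EN − 2FM + GL) / (2(EG − F²)) = 12*(72*u^2 + 72*v^2 + 1)/(144*u^2 + 144*v^2 + 1)^(3/2).
At (u, v) = (-3, -1): H = 8652*sqrt(1441)/2076481.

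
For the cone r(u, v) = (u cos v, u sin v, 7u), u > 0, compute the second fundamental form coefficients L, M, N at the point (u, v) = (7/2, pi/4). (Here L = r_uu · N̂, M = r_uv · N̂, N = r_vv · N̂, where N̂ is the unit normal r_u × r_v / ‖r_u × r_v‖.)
L = 0;  M = 0;  N = 49*sqrt(2)/20

Compute the unit normal N̂(u, v) = (-7*sqrt(2)*u*cos(v)/(10*Abs(u)), -7*sqrt(2)*u*sin(v)/(10*Abs(u)), sqrt(2)*u/(10*Abs(u))), and the second partials r_uu, r_uv, r_vv. Take dot products:
  L(u, v) = r_uu · N̂ = 0,
  M(u, v) = r_uv · N̂ = 0,
  N(u, v) = r_vv · N̂ = 7*sqrt(2)*u^2/(10*Abs(u)).
Evaluating at (u, v) = (7/2, pi/4):
  L = 0, M = 0, N = 49*sqrt(2)/20.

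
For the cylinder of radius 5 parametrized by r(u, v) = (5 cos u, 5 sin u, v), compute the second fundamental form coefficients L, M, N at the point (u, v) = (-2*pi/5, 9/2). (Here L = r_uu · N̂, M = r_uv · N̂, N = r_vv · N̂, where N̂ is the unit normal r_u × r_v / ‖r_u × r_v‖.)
L = -5;  M = 0;  N = 0

Compute the unit normal N̂(u, v) = (cos(u), sin(u), 0), and the second partials r_uu, r_uv, r_vv. Take dot products:
  L(u, v) = r_uu · N̂ = -5,
  M(u, v) = r_uv · N̂ = 0,
  N(u, v) = r_vv · N̂ = 0.
Evaluating at (u, v) = (-2*pi/5, 9/2):
  L = -5, M = 0, N = 0.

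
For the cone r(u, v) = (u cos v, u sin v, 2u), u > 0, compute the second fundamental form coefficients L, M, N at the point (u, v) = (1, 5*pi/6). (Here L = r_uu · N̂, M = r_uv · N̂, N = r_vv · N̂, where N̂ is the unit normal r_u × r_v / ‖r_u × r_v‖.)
L = 0;  M = 0;  N = 2*sqrt(5)/5

Compute the unit normal N̂(u, v) = (-2*sqrt(5)*u*cos(v)/(5*Abs(u)), -2*sqrt(5)*u*sin(v)/(5*Abs(u)), sqrt(5)*u/(5*Abs(u))), and the second partials r_uu, r_uv, r_vv. Take dot products:
  L(u, v) = r_uu · N̂ = 0,
  M(u, v) = r_uv · N̂ = 0,
  N(u, v) = r_vv · N̂ = 2*sqrt(5)*u^2/(5*Abs(u)).
Evaluating at (u, v) = (1, 5*pi/6):
  L = 0, M = 0, N = 2*sqrt(5)/5.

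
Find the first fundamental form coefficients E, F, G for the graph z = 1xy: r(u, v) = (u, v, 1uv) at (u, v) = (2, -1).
E = 2;  F = -2;  G = 5

Partials: r_u = (1, 0, v), r_v = (0, 1, u). As functions of (u, v):
  E = r_u · r_u = v^2 + 1,
  F = r_u · r_v = u*v,
  G = r_v · r_v = u^2 + 1.
Evaluating at (u, v) = (2, -1): E = 2, F = -2, G = 5.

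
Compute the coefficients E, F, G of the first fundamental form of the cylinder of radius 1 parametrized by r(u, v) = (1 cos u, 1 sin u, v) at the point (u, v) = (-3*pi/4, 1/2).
E = 1;  F = 0;  G = 1

Partials: r_u = (-sin(u), cos(u), 0), r_v = (0, 0, 1). As functions of (u, v):
  E = r_u · r_u = 1,
  F = r_u · r_v = 0,
  G = r_v · r_v = 1.
Evaluating at (u, v) = (-3*pi/4, 1/2): E = 1, F = 0, G = 1.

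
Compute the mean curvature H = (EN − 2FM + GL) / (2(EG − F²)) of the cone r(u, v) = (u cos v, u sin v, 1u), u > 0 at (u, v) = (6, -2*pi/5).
H = sqrt(2)/24

With E = 2, F = 0, G = u^2, L = 0, M = 0, N = sqrt(2)*u^2/(2*Abs(u)), assemble
  H = (EN − 2FM + GL) / (2(EG − F²)) = sqrt(2)/(4*Abs(u)).
At (u, v) = (6, -2*pi/5): H = sqrt(2)/24.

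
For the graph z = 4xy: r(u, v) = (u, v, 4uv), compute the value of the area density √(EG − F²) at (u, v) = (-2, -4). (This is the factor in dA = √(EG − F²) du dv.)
√(EG − F²)|_{(-2, -4)} = sqrt(321)

E = 16*v^2 + 1, F = 16*u*v, G = 16*u^2 + 1, so EG − F² = 16*u^2 + 16*v^2 + 1. Taking the positive square root: √(EG − F²) = sqrt(16*u^2 + 16*v^2 + 1). At (u, v) = (-2, -4): sqrt(321).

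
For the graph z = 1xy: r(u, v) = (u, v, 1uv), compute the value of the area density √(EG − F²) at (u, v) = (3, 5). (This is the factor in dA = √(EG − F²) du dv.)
√(EG − F²)|_{(3, 5)} = sqrt(35)

E = v^2 + 1, F = u*v, G = u^2 + 1, so EG − F² = u^2 + v^2 + 1. Taking the positive square root: √(EG − F²) = sqrt(u^2 + v^2 + 1). At (u, v) = (3, 5): sqrt(35).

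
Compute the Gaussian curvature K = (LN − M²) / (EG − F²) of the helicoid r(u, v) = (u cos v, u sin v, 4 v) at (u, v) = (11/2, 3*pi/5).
K = -256/34225

Coefficients of the first fundamental form: E = 1, F = 0, G = u^2 + 16.
Coefficients of the second fundamental form: L = 0, M = -4/sqrt(u^2 + 16), N = 0.
Assemble K = (LN − M²)/(EG − F²) = -16/(u^2 + 16)^2. At (u, v) = (11/2, 3*pi/5): K = -256/34225.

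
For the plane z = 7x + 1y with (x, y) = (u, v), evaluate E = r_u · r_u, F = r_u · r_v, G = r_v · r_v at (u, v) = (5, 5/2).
E = 50;  F = 7;  G = 2

Partials: r_u = (1, 0, 7), r_v = (0, 1, 1). As functions of (u, v):
  E = r_u · r_u = 50,
  F = r_u · r_v = 7,
  G = r_v · r_v = 2.
Evaluating at (u, v) = (5, 5/2): E = 50, F = 7, G = 2.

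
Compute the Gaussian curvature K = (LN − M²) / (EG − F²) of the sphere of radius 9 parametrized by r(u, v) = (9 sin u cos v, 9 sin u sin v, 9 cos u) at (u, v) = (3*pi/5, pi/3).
K = 1/81

Coefficients of the first fundamental form: E = 81, F = 0, G = 81*sin(u)^2.
Coefficients of the second fundamental form: L = -9*sin(u)/Abs(sin(u)), M = 0, N = -9*sin(u)^3/Abs(sin(u)).
Assemble K = (LN − M²)/(EG − F²) = 1/81. At (u, v) = (3*pi/5, pi/3): K = 1/81.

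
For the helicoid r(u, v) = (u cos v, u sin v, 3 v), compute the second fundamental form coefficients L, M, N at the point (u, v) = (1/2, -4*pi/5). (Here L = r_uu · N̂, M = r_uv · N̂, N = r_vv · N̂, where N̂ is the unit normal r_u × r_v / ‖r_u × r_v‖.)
L = 0;  M = -6*sqrt(37)/37;  N = 0

Compute the unit normal N̂(u, v) = (3*sin(v)/sqrt(u^2 + 9), -3*cos(v)/sqrt(u^2 + 9), u/sqrt(u^2 + 9)), and the second partials r_uu, r_uv, r_vv. Take dot products:
  L(u, v) = r_uu · N̂ = 0,
  M(u, v) = r_uv · N̂ = -3/sqrt(u^2 + 9),
  N(u, v) = r_vv · N̂ = 0.
Evaluating at (u, v) = (1/2, -4*pi/5):
  L = 0, M = -6*sqrt(37)/37, N = 0.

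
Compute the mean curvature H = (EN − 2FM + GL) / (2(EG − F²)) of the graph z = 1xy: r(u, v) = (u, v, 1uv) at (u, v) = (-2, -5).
H = -sqrt(30)/90

With E = v^2 + 1, F = u*v, G = u^2 + 1, L = 0, M = 1/sqrt(u^2 + v^2 + 1), N = 0, assemble
  H = (EN − 2FM + GL) / (2(EG − F²)) = -u*v/(u^2 + v^2 + 1)^(3/2).
At (u, v) = (-2, -5): H = -sqrt(30)/90.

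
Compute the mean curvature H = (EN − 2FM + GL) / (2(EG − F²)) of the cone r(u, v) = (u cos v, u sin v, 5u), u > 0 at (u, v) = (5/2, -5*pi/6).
H = sqrt(26)/26

With E = 26, F = 0, G = u^2, L = 0, M = 0, N = 5*sqrt(26)*u^2/(26*Abs(u)), assemble
  H = (EN − 2FM + GL) / (2(EG − F²)) = 5*sqrt(26)/(52*Abs(u)).
At (u, v) = (5/2, -5*pi/6): H = sqrt(26)/26.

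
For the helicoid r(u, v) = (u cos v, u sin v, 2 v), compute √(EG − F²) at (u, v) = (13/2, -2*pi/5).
√(EG − F²)|_{(13/2, -2*pi/5)} = sqrt(185)/2

E = 1, F = 0, G = u^2 + 4; EG − F² = u^2 + 4; √(EG − F²) = sqrt(u^2 + 4). At the given point: sqrt(185)/2.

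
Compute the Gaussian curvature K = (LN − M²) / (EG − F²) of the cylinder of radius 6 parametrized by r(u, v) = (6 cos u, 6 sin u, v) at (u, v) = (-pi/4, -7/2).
K = 0

Coefficients of the first fundamental form: E = 36, F = 0, G = 1.
Coefficients of the second fundamental form: L = -6, M = 0, N = 0.
Assemble K = (LN − M²)/(EG − F²) = 0. At (u, v) = (-pi/4, -7/2): K = 0.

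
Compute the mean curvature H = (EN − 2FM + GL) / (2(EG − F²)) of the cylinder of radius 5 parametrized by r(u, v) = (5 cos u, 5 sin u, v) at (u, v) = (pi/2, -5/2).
H = -1/10

With E = 25, F = 0, G = 1, L = -5, M = 0, N = 0, assemble
  H = (EN − 2FM + GL) / (2(EG − F²)) = -1/10.
At (u, v) = (pi/2, -5/2): H = -1/10.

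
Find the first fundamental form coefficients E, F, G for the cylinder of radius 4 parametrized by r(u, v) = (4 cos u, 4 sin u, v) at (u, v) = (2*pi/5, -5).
E = 16;  F = 0;  G = 1

Partials: r_u = (-4*sin(u), 4*cos(u), 0), r_v = (0, 0, 1). As functions of (u, v):
  E = r_u · r_u = 16,
  F = r_u · r_v = 0,
  G = r_v · r_v = 1.
Evaluating at (u, v) = (2*pi/5, -5): E = 16, F = 0, G = 1.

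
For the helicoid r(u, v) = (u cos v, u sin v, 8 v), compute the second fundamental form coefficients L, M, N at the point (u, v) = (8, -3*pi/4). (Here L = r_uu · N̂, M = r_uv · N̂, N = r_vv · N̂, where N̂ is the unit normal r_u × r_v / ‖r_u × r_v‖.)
L = 0;  M = -sqrt(2)/2;  N = 0

Compute the unit normal N̂(u, v) = (8*sin(v)/sqrt(u^2 + 64), -8*cos(v)/sqrt(u^2 + 64), u/sqrt(u^2 + 64)), and the second partials r_uu, r_uv, r_vv. Take dot products:
  L(u, v) = r_uu · N̂ = 0,
  M(u, v) = r_uv · N̂ = -8/sqrt(u^2 + 64),
  N(u, v) = r_vv · N̂ = 0.
Evaluating at (u, v) = (8, -3*pi/4):
  L = 0, M = -sqrt(2)/2, N = 0.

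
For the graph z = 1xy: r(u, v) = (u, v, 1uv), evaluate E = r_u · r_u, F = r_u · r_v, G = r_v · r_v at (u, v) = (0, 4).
E = 17;  F = 0;  G = 1

Partials: r_u = (1, 0, v), r_v = (0, 1, u). As functions of (u, v):
  E = r_u · r_u = v^2 + 1,
  F = r_u · r_v = u*v,
  G = r_v · r_v = u^2 + 1.
Evaluating at (u, v) = (0, 4): E = 17, F = 0, G = 1.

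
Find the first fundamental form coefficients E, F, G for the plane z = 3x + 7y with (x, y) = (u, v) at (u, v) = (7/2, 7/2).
E = 10;  F = 21;  G = 50

Partials: r_u = (1, 0, 3), r_v = (0, 1, 7). As functions of (u, v):
  E = r_u · r_u = 10,
  F = r_u · r_v = 21,
  G = r_v · r_v = 50.
Evaluating at (u, v) = (7/2, 7/2): E = 10, F = 21, G = 50.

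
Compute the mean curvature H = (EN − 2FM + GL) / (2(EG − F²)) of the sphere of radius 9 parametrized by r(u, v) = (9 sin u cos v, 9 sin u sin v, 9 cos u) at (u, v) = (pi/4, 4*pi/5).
H = -1/9

With E = 81, F = 0, G = 81*sin(u)^2, L = -9*sin(u)/Abs(sin(u)), M = 0, N = -9*sin(u)^3/Abs(sin(u)), assemble
  H = (EN − 2FM + GL) / (2(EG − F²)) = -sin(u)/(9*Abs(sin(u))).
At (u, v) = (pi/4, 4*pi/5): H = -1/9.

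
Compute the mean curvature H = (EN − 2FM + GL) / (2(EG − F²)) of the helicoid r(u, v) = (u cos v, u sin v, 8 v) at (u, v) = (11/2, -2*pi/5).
H = 0

With E = 1, F = 0, G = u^2 + 64, L = 0, M = -8/sqrt(u^2 + 64), N = 0, assemble
  H = (EN − 2FM + GL) / (2(EG − F²)) = 0.
At (u, v) = (11/2, -2*pi/5): H = 0.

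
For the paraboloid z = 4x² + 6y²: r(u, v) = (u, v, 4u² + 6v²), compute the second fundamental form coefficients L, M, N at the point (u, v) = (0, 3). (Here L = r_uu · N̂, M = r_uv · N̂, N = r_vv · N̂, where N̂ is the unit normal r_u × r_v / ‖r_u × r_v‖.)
L = 8*sqrt(1297)/1297;  M = 0;  N = 12*sqrt(1297)/1297

Compute the unit normal N̂(u, v) = (-8*u/sqrt(64*u^2 + 144*v^2 + 1), -12*v/sqrt(64*u^2 + 144*v^2 + 1), 1/sqrt(64*u^2 + 144*v^2 + 1)), and the second partials r_uu, r_uv, r_vv. Take dot products:
  L(u, v) = r_uu · N̂ = 8/sqrt(64*u^2 + 144*v^2 + 1),
  M(u, v) = r_uv · N̂ = 0,
  N(u, v) = r_vv · N̂ = 12/sqrt(64*u^2 + 144*v^2 + 1).
Evaluating at (u, v) = (0, 3):
  L = 8*sqrt(1297)/1297, M = 0, N = 12*sqrt(1297)/1297.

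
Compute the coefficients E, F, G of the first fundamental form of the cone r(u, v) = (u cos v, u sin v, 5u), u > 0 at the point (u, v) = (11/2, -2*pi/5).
E = 26;  F = 0;  G = 121/4

Partials: r_u = (cos(v), sin(v), 5), r_v = (-u*sin(v), u*cos(v), 0). As functions of (u, v):
  E = r_u · r_u = 26,
  F = r_u · r_v = 0,
  G = r_v · r_v = u^2.
Evaluating at (u, v) = (11/2, -2*pi/5): E = 26, F = 0, G = 121/4.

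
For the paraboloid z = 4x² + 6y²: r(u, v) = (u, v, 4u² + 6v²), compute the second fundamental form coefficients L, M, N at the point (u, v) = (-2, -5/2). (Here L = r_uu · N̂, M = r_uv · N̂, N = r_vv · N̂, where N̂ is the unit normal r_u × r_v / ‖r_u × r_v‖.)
L = 8*sqrt(1157)/1157;  M = 0;  N = 12*sqrt(1157)/1157

Compute the unit normal N̂(u, v) = (-8*u/sqrt(64*u^2 + 144*v^2 + 1), -12*v/sqrt(64*u^2 + 144*v^2 + 1), 1/sqrt(64*u^2 + 144*v^2 + 1)), and the second partials r_uu, r_uv, r_vv. Take dot products:
  L(u, v) = r_uu · N̂ = 8/sqrt(64*u^2 + 144*v^2 + 1),
  M(u, v) = r_uv · N̂ = 0,
  N(u, v) = r_vv · N̂ = 12/sqrt(64*u^2 + 144*v^2 + 1).
Evaluating at (u, v) = (-2, -5/2):
  L = 8*sqrt(1157)/1157, M = 0, N = 12*sqrt(1157)/1157.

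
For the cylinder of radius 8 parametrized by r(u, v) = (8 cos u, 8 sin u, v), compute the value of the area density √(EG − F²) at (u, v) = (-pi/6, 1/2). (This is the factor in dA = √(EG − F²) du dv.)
√(EG − F²)|_{(-pi/6, 1/2)} = 8

E = 64, F = 0, G = 1, so EG − F² = 64. Taking the positive square root: √(EG − F²) = 8. At (u, v) = (-pi/6, 1/2): 8.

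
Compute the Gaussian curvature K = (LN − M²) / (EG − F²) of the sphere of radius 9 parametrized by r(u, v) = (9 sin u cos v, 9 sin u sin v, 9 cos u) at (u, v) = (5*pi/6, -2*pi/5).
K = 1/81

Coefficients of the first fundamental form: E = 81, F = 0, G = 81*sin(u)^2.
Coefficients of the second fundamental form: L = -9*sin(u)/Abs(sin(u)), M = 0, N = -9*sin(u)^3/Abs(sin(u)).
Assemble K = (LN − M²)/(EG − F²) = 1/81. At (u, v) = (5*pi/6, -2*pi/5): K = 1/81.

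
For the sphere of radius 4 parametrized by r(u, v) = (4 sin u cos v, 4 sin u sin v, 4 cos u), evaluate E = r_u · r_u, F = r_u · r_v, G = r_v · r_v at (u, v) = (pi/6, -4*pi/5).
E = 16;  F = 0;  G = 4

Partials: r_u = (4*cos(u)*cos(v), 4*sin(v)*cos(u), -4*sin(u)), r_v = (-4*sin(u)*sin(v), 4*sin(u)*cos(v), 0). As functions of (u, v):
  E = r_u · r_u = 16,
  F = r_u · r_v = 0,
  G = r_v · r_v = 16*sin(u)^2.
Evaluating at (u, v) = (pi/6, -4*pi/5): E = 16, F = 0, G = 4.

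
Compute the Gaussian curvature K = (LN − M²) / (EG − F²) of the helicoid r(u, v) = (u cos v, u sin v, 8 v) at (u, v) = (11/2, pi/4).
K = -1024/142129

Coefficients of the first fundamental form: E = 1, F = 0, G = u^2 + 64.
Coefficients of the second fundamental form: L = 0, M = -8/sqrt(u^2 + 64), N = 0.
Assemble K = (LN − M²)/(EG − F²) = -64/(u^2 + 64)^2. At (u, v) = (11/2, pi/4): K = -1024/142129.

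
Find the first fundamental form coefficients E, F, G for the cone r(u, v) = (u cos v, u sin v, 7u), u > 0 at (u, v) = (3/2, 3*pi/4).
E = 50;  F = 0;  G = 9/4

Partials: r_u = (cos(v), sin(v), 7), r_v = (-u*sin(v), u*cos(v), 0). As functions of (u, v):
  E = r_u · r_u = 50,
  F = r_u · r_v = 0,
  G = r_v · r_v = u^2.
Evaluating at (u, v) = (3/2, 3*pi/4): E = 50, F = 0, G = 9/4.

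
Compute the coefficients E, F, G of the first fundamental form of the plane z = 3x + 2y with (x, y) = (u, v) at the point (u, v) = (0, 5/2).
E = 10;  F = 6;  G = 5

Partials: r_u = (1, 0, 3), r_v = (0, 1, 2). As functions of (u, v):
  E = r_u · r_u = 10,
  F = r_u · r_v = 6,
  G = r_v · r_v = 5.
Evaluating at (u, v) = (0, 5/2): E = 10, F = 6, G = 5.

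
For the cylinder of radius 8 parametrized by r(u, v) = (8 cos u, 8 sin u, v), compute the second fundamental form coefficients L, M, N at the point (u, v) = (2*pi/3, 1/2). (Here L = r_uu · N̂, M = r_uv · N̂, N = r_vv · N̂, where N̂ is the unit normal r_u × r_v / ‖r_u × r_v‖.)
L = -8;  M = 0;  N = 0

Compute the unit normal N̂(u, v) = (cos(u), sin(u), 0), and the second partials r_uu, r_uv, r_vv. Take dot products:
  L(u, v) = r_uu · N̂ = -8,
  M(u, v) = r_uv · N̂ = 0,
  N(u, v) = r_vv · N̂ = 0.
Evaluating at (u, v) = (2*pi/3, 1/2):
  L = -8, M = 0, N = 0.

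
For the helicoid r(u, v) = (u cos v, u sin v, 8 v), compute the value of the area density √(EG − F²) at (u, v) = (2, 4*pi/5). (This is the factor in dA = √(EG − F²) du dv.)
√(EG − F²)|_{(2, 4*pi/5)} = 2*sqrt(17)

E = 1, F = 0, G = u^2 + 64, so EG − F² = u^2 + 64. Taking the positive square root: √(EG − F²) = sqrt(u^2 + 64). At (u, v) = (2, 4*pi/5): 2*sqrt(17).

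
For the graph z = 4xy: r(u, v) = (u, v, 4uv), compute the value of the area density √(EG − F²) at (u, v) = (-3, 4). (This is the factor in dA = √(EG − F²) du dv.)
√(EG − F²)|_{(-3, 4)} = sqrt(401)

E = 16*v^2 + 1, F = 16*u*v, G = 16*u^2 + 1, so EG − F² = 16*u^2 + 16*v^2 + 1. Taking the positive square root: √(EG − F²) = sqrt(16*u^2 + 16*v^2 + 1). At (u, v) = (-3, 4): sqrt(401).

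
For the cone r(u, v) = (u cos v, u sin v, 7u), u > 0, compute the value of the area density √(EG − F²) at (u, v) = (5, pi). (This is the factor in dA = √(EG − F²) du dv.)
√(EG − F²)|_{(5, pi)} = 25*sqrt(2)

E = 50, F = 0, G = u^2, so EG − F² = 50*u^2. Taking the positive square root: √(EG − F²) = 5*sqrt(2)*Abs(u). At (u, v) = (5, pi): 25*sqrt(2).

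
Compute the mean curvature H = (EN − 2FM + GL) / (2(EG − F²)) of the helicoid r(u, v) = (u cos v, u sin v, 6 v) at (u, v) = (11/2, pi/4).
H = 0

With E = 1, F = 0, G = u^2 + 36, L = 0, M = -6/sqrt(u^2 + 36), N = 0, assemble
  H = (EN − 2FM + GL) / (2(EG − F²)) = 0.
At (u, v) = (11/2, pi/4): H = 0.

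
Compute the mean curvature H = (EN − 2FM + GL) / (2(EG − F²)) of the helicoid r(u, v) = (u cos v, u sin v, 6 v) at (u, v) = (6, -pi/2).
H = 0

With E = 1, F = 0, G = u^2 + 36, L = 0, M = -6/sqrt(u^2 + 36), N = 0, assemble
  H = (EN − 2FM + GL) / (2(EG − F²)) = 0.
At (u, v) = (6, -pi/2): H = 0.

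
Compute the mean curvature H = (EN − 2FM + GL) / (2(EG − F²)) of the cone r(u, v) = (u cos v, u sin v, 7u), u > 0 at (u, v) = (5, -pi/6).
H = 7*sqrt(2)/100

With E = 50, F = 0, G = u^2, L = 0, M = 0, N = 7*sqrt(2)*u^2/(10*Abs(u)), assemble
  H = (EN − 2FM + GL) / (2(EG − F²)) = 7*sqrt(2)/(20*Abs(u)).
At (u, v) = (5, -pi/6): H = 7*sqrt(2)/100.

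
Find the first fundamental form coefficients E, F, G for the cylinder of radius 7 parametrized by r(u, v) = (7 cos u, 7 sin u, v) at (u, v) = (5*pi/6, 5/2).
E = 49;  F = 0;  G = 1

Partials: r_u = (-7*sin(u), 7*cos(u), 0), r_v = (0, 0, 1). As functions of (u, v):
  E = r_u · r_u = 49,
  F = r_u · r_v = 0,
  G = r_v · r_v = 1.
Evaluating at (u, v) = (5*pi/6, 5/2): E = 49, F = 0, G = 1.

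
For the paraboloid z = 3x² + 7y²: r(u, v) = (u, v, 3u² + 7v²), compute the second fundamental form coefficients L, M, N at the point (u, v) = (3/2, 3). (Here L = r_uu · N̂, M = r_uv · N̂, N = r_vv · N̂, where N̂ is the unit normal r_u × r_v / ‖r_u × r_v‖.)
L = 3*sqrt(1846)/923;  M = 0;  N = 7*sqrt(1846)/923

Compute the unit normal N̂(u, v) = (-6*u/sqrt(36*u^2 + 196*v^2 + 1), -14*v/sqrt(36*u^2 + 196*v^2 + 1), 1/sqrt(36*u^2 + 196*v^2 + 1)), and the second partials r_uu, r_uv, r_vv. Take dot products:
  L(u, v) = r_uu · N̂ = 6/sqrt(36*u^2 + 196*v^2 + 1),
  M(u, v) = r_uv · N̂ = 0,
  N(u, v) = r_vv · N̂ = 14/sqrt(36*u^2 + 196*v^2 + 1).
Evaluating at (u, v) = (3/2, 3):
  L = 3*sqrt(1846)/923, M = 0, N = 7*sqrt(1846)/923.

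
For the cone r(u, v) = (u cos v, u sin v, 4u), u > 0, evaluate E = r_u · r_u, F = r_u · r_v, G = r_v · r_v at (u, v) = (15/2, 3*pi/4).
E = 17;  F = 0;  G = 225/4

Partials: r_u = (cos(v), sin(v), 4), r_v = (-u*sin(v), u*cos(v), 0). As functions of (u, v):
  E = r_u · r_u = 17,
  F = r_u · r_v = 0,
  G = r_v · r_v = u^2.
Evaluating at (u, v) = (15/2, 3*pi/4): E = 17, F = 0, G = 225/4.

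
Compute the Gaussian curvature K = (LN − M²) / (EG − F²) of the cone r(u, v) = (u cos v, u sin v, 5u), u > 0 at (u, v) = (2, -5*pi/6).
K = 0

Coefficients of the first fundamental form: E = 26, F = 0, G = u^2.
Coefficients of the second fundamental form: L = 0, M = 0, N = 5*sqrt(26)*u^2/(26*Abs(u)).
Assemble K = (LN − M²)/(EG − F²) = 0. At (u, v) = (2, -5*pi/6): K = 0.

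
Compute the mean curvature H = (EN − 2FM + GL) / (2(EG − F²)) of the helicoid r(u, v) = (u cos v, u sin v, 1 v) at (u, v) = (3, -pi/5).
H = 0

With E = 1, F = 0, G = u^2 + 1, L = 0, M = -1/sqrt(u^2 + 1), N = 0, assemble
  H = (EN − 2FM + GL) / (2(EG − F²)) = 0.
At (u, v) = (3, -pi/5): H = 0.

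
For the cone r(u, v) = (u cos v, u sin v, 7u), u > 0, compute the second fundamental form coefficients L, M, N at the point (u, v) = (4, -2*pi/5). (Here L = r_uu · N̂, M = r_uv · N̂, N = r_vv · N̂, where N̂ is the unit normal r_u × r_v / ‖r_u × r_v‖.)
L = 0;  M = 0;  N = 14*sqrt(2)/5

Compute the unit normal N̂(u, v) = (-7*sqrt(2)*u*cos(v)/(10*Abs(u)), -7*sqrt(2)*u*sin(v)/(10*Abs(u)), sqrt(2)*u/(10*Abs(u))), and the second partials r_uu, r_uv, r_vv. Take dot products:
  L(u, v) = r_uu · N̂ = 0,
  M(u, v) = r_uv · N̂ = 0,
  N(u, v) = r_vv · N̂ = 7*sqrt(2)*u^2/(10*Abs(u)).
Evaluating at (u, v) = (4, -2*pi/5):
  L = 0, M = 0, N = 14*sqrt(2)/5.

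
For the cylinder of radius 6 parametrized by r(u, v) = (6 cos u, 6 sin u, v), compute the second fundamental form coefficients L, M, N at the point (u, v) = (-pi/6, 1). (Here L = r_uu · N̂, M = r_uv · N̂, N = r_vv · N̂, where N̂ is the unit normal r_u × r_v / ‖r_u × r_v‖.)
L = -6;  M = 0;  N = 0

Compute the unit normal N̂(u, v) = (cos(u), sin(u), 0), and the second partials r_uu, r_uv, r_vv. Take dot products:
  L(u, v) = r_uu · N̂ = -6,
  M(u, v) = r_uv · N̂ = 0,
  N(u, v) = r_vv · N̂ = 0.
Evaluating at (u, v) = (-pi/6, 1):
  L = -6, M = 0, N = 0.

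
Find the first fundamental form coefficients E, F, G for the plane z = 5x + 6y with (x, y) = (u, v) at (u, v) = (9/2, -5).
E = 26;  F = 30;  G = 37

Partials: r_u = (1, 0, 5), r_v = (0, 1, 6). As functions of (u, v):
  E = r_u · r_u = 26,
  F = r_u · r_v = 30,
  G = r_v · r_v = 37.
Evaluating at (u, v) = (9/2, -5): E = 26, F = 30, G = 37.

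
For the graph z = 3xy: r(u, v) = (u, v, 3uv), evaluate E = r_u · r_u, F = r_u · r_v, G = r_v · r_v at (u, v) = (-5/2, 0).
E = 1;  F = 0;  G = 229/4

Partials: r_u = (1, 0, 3*v), r_v = (0, 1, 3*u). As functions of (u, v):
  E = r_u · r_u = 9*v^2 + 1,
  F = r_u · r_v = 9*u*v,
  G = r_v · r_v = 9*u^2 + 1.
Evaluating at (u, v) = (-5/2, 0): E = 1, F = 0, G = 229/4.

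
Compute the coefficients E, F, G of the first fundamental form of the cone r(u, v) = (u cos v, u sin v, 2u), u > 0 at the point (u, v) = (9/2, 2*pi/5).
E = 5;  F = 0;  G = 81/4

Partials: r_u = (cos(v), sin(v), 2), r_v = (-u*sin(v), u*cos(v), 0). As functions of (u, v):
  E = r_u · r_u = 5,
  F = r_u · r_v = 0,
  G = r_v · r_v = u^2.
Evaluating at (u, v) = (9/2, 2*pi/5): E = 5, F = 0, G = 81/4.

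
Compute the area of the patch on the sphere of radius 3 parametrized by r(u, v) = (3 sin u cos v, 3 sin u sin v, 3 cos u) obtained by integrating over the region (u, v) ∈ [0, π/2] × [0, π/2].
Area = 9*pi/2

Area = ∫∫ √(EG − F²) du dv with √(EG − F²) = 9*Abs(sin(u)). Integrating over [0, π/2] × [0, π/2] gives 9*pi/2.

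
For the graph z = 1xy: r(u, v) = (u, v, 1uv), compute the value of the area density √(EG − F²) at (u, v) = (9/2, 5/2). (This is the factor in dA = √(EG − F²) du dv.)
√(EG − F²)|_{(9/2, 5/2)} = sqrt(110)/2

E = v^2 + 1, F = u*v, G = u^2 + 1, so EG − F² = u^2 + v^2 + 1. Taking the positive square root: √(EG − F²) = sqrt(u^2 + v^2 + 1). At (u, v) = (9/2, 5/2): sqrt(110)/2.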